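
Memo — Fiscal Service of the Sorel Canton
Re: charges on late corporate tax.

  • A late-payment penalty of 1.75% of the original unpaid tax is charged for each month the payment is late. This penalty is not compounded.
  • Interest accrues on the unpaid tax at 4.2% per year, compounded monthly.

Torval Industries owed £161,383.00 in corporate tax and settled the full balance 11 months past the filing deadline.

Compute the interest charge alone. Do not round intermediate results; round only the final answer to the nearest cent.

£6,323.13

Interest (4.2%/yr ÷ 12 = 0.35%/month): £161,383.00 × ((1 + 0.0035)^11 − 1) = £6,323.1270…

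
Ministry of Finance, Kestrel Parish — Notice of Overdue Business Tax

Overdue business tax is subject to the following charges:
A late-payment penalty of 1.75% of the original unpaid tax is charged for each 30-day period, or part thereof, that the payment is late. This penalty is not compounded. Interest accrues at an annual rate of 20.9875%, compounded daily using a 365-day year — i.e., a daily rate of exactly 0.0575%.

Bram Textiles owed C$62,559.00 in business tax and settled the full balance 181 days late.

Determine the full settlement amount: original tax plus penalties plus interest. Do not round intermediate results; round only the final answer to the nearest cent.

C$77,082.10

Penalty periods: ⌈181/30⌉ = 7; penalty = 7 × 1.75% × C$62,559.00 = C$7,663.48…
Interest: C$62,559.00 × ((1 + 0.000575)^181 − 1) = C$62,559.00 × 0.10965049… = C$6,859.6249…
Total = C$62,559.00 + C$7,663.4775 + C$6,859.6249… = C$77,082.10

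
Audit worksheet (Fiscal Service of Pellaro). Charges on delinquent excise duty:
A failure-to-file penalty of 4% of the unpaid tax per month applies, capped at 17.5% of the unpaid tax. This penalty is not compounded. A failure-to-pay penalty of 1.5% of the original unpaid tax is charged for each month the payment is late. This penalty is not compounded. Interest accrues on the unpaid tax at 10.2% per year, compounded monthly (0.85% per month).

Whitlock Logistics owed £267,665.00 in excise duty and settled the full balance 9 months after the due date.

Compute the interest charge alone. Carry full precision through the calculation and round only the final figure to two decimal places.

£21,186.55

Interest: £267,665.00 × ((1 + 0.0085)^9 − 1) = £267,665.00 × 0.0791532… = £21,186.5546…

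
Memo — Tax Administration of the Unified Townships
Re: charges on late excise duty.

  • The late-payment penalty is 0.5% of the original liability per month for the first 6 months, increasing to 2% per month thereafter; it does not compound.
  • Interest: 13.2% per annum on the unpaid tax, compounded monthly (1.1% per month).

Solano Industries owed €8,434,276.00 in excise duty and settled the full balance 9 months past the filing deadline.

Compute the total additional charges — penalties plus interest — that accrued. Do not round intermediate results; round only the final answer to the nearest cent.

Penalty, months 1–6: 6 × 0.5% × €8,434,276.00 = €253,028.28
Penalty, months 7–9: 3 × 2% × €8,434,276.00 = €506,056.56
Interest: €8,434,276.00 × ((1 + 0.011)^9 − 1) = €8,434,276.00 × 0.1034697… = €872,691.7477…
Penalties + interest = €759,084.8400 + €872,691.7477… = €1,631,776.59

€1,631,776.59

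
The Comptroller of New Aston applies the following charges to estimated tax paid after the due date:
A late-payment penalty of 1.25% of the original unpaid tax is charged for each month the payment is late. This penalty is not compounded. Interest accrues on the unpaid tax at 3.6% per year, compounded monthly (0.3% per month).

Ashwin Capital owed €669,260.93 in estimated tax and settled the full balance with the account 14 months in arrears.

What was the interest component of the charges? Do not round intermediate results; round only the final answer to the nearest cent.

Interest: €669,260.93 × ((1 + 0.003)^14 − 1) = €669,260.93 × 0.0428289… = €28,663.7158…

€28,663.72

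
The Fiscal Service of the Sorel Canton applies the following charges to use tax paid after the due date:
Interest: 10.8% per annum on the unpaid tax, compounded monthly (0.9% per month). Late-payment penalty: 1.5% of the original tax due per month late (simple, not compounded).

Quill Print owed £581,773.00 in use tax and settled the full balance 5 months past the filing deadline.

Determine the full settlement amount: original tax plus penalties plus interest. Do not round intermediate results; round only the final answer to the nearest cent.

Late-payment penalty = 1.5% × £581,773.00 × 5 mo = £43,632.98…
Interest: £581,773.00 × ((1 + 0.009)^5 − 1) = £581,773.00 × 0.0458173… = £26,655.2814…
Total = £581,773.00 + £43,632.9750 + £26,655.2814… = £652,061.26

£652,061.26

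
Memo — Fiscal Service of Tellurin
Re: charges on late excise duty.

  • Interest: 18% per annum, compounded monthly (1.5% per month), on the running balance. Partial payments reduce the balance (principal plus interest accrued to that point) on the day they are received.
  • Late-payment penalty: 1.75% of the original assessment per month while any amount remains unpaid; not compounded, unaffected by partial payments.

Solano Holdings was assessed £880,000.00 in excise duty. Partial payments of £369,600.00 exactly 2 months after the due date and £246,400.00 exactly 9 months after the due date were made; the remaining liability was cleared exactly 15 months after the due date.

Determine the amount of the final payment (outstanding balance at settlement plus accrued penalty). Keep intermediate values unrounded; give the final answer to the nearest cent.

£613,250.82

Balance at month 2: £880,000.0000 × (1 + 0.015)^2 = £906,598.0000
After £369,600.00 payment: £906,598.0000 − £369,600.00 = £536,998.0000
Balance at month 9: £536,998.0000 × (1 + 0.015)^7 = £595,984.4985…
After £246,400.00 payment: £595,984.4985… − £246,400.00 = £349,584.4985…
Balance at month 15: £349,584.4985… × (1 + 0.015)^6 = £382,250.8151…
Penalty: 15 × 1.75% × £880,000.00 = £231,000.00
Final settlement = outstanding balance + penalty = £382,250.8151… + £231,000.00 = £613,250.82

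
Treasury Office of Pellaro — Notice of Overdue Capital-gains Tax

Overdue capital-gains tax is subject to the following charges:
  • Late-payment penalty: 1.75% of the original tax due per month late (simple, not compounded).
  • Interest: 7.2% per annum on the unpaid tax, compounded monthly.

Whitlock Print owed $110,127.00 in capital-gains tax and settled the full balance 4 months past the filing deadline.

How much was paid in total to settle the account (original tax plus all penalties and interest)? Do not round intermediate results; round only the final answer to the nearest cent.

$120,502.82

Late-payment penalty = 1.75% × $110,127.00 × 4 mo = $7,708.89
Interest (7.2%/yr ÷ 12 = 0.6%/month): $110,127.00 × ((1 + 0.006)^4 − 1) = $2,666.9307…
Total = $110,127.00 + $7,708.8900 + $2,666.9307… = $120,502.82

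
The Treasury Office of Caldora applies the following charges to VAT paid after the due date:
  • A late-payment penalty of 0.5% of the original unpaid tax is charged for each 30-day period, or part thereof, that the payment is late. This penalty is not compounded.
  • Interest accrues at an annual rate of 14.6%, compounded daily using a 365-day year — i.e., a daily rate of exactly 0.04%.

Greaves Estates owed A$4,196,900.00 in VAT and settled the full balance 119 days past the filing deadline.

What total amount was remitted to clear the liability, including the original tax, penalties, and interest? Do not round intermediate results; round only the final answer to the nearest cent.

A$4,485,399.48

Penalty periods: ⌈119/30⌉ = 4; penalty = 4 × 0.5% × A$4,196,900.00 = A$83,938.00
Interest: A$4,196,900.00 × ((1 + 0.0004)^119 − 1) = A$4,196,900.00 × 0.04874109… = A$204,561.4789…
Total = A$4,196,900.00 + A$83,938.0000 + A$204,561.4789… = A$4,485,399.48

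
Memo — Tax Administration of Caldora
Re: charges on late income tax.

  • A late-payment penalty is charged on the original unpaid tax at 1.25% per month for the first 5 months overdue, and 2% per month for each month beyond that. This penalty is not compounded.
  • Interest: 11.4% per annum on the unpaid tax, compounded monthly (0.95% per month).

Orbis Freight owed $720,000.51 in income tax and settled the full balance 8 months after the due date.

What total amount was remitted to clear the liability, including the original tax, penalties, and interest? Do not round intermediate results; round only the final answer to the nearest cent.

Penalty, months 1–5: 5 × 1.25% × $720,000.51 = $45,000.03…
Penalty, months 6–8: 3 × 2% × $720,000.51 = $43,200.03…
Interest: $720,000.51 × ((1 + 0.0095)^8 − 1) = $720,000.51 × 0.0785756… = $56,574.4631…
Total = $720,000.51 + $88,200.0625… + $56,574.4631… = $864,775.04

$864,775.04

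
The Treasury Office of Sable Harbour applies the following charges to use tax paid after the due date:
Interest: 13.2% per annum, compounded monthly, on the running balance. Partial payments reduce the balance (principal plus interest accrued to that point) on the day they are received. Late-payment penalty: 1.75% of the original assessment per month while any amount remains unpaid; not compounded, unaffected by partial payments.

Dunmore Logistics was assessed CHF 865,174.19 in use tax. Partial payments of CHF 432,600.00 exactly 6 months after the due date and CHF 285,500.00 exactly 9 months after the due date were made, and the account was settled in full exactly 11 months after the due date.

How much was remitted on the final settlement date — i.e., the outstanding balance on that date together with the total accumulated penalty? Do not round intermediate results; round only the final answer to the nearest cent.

Monthly rate = 13.2% ÷ 12 = 1.1%
Balance at month 6: CHF 865,174.1900 × (1 + 0.011)^6 = CHF 923,869.1995…
After CHF 432,600.00 payment: CHF 923,869.1995… − CHF 432,600.00 = CHF 491,269.1995…
Balance at month 9: CHF 491,269.1995… × (1 + 0.011)^3 = CHF 507,660.0677…
After CHF 285,500.00 payment: CHF 507,660.0677… − CHF 285,500.00 = CHF 222,160.0677…
Balance at month 11: CHF 222,160.0677… × (1 + 0.011)^2 = CHF 227,074.4705…
Penalty: 11 × 1.75% × CHF 865,174.19 = CHF 166,546.03…
Final settlement = outstanding balance + penalty = CHF 227,074.4705… + CHF 166,546.03… = CHF 393,620.50

CHF 393,620.50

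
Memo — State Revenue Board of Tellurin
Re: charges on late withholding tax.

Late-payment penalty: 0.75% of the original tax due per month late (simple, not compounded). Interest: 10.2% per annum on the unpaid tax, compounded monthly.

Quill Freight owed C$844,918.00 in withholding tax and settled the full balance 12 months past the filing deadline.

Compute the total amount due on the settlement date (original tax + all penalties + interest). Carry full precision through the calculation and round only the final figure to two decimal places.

C$1,011,287.62

Late-payment penalty = 0.75% × C$844,918.00 × 12 mo = C$76,042.62
Interest (10.2%/yr ÷ 12 = 0.85%/month): C$844,918.00 × ((1 + 0.0085)^12 − 1) = C$90,326.9954…
Total = C$844,918.00 + C$76,042.6200 + C$90,326.9954… = C$1,011,287.62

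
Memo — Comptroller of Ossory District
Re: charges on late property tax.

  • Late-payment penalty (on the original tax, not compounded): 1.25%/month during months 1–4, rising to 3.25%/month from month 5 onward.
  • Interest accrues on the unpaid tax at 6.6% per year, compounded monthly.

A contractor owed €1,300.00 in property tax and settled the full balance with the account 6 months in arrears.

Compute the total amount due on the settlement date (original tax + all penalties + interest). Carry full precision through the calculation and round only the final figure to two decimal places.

€1,492.99

Penalty, months 1–4: 4 × 1.25% × €1,300.00 = €65.00
Penalty, months 5–6: 2 × 3.25% × €1,300.00 = €84.50
Interest (6.6%/yr ÷ 12 = 0.55%/month): €1,300.00 × ((1 + 0.0055)^6 − 1) = €43.4942…
Total = €1,300.00 + €149.5000 + €43.4942… = €1,492.99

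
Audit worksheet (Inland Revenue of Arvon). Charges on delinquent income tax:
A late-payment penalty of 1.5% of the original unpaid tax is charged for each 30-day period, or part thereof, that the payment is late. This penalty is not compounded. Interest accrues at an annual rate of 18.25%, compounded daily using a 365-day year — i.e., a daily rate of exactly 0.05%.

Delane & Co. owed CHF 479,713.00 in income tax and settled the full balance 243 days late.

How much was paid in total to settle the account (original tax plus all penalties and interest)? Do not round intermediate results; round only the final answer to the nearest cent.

CHF 606,431.63

Penalty periods: ⌈243/30⌉ = 9; penalty = 9 × 1.5% × CHF 479,713.00 = CHF 64,761.26…
Interest: CHF 479,713.00 × ((1 + 0.0005)^243 − 1) = CHF 479,713.00 × 0.12915508… = CHF 61,957.3703…
Total = CHF 479,713.00 + CHF 64,761.2550 + CHF 61,957.3703… = CHF 606,431.63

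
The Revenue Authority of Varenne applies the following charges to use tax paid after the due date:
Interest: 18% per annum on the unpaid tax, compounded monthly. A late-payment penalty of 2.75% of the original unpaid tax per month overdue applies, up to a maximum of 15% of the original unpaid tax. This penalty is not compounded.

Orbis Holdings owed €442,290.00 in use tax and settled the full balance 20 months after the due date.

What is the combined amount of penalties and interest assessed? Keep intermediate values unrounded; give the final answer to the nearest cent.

€219,754.00

Penalty (uncapped): 20 × 2.75% × €442,290.00 = €243,259.50; cap = 15% × €442,290.00 = €66,343.50 → penalty = €66,343.50
Interest (18%/yr ÷ 12 = 1.5%/month): €442,290.00 × ((1 + 0.015)^20 − 1) = €153,410.5008…
Penalties + interest = €66,343.5000 + €153,410.5008… = €219,754.00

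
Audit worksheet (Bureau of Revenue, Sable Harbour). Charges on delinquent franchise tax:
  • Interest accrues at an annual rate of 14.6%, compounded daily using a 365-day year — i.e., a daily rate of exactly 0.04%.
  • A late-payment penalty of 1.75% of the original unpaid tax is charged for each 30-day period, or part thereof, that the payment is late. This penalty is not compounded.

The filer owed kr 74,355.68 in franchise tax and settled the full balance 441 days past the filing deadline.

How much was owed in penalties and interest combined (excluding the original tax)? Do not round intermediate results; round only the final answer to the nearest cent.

Penalty periods: ⌈441/30⌉ = 15; penalty = 15 × 1.75% × kr 74,355.68 = kr 19,518.37…
Interest: kr 74,355.68 × ((1 + 0.0004)^441 − 1) = kr 74,355.68 × 0.19287306… = kr 14,341.2072…
Penalties + interest = kr 19,518.3660 + kr 14,341.2072… = kr 33,859.57

kr 33,859.57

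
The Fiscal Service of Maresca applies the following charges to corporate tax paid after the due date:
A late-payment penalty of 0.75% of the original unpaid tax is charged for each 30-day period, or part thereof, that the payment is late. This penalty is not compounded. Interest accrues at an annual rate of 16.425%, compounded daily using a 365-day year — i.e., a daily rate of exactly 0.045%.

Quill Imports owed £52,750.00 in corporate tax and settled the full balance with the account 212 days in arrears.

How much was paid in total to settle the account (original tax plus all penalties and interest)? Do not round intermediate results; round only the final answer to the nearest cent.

£61,193.97

Penalty periods: ⌈212/30⌉ = 8; penalty = 8 × 0.75% × £52,750.00 = £3,165.00
Interest: £52,750.00 × ((1 + 0.00045)^212 − 1) = £52,750.00 × 0.10007520… = £5,278.9668…
Total = £52,750.00 + £3,165.0000 + £5,278.9668… = £61,193.97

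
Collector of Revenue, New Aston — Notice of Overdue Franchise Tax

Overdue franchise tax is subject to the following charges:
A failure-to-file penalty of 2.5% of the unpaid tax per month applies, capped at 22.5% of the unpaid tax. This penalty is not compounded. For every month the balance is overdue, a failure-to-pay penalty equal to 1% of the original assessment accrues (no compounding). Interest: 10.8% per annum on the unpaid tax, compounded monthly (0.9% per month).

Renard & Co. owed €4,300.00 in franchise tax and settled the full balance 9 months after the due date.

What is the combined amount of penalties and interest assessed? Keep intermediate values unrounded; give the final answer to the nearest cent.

Failure-to-file: 9 × 2.5% × €4,300.00 = €967.50, capped at 22.5% × €4,300.00 = €967.50
Failure-to-pay penalty: 9 × 1% × €4,300.00 = €387.00
Interest: €4,300.00 × ((1 + 0.009)^9 − 1) = €4,300.00 × 0.0839781… = €361.1057…
Penalties + interest = €1,354.5000 + €361.1057… = €1,715.61

€1,715.61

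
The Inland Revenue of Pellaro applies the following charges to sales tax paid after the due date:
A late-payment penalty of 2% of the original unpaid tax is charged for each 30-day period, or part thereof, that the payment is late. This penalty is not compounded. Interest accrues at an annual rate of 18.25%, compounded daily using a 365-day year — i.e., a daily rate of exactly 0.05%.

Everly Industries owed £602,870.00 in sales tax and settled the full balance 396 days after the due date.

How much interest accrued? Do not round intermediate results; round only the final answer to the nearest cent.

£131,969.50

Interest: £602,870.00 × ((1 + 0.0005)^396 − 1) = £602,870.00 × 0.21890208… = £131,969.4950…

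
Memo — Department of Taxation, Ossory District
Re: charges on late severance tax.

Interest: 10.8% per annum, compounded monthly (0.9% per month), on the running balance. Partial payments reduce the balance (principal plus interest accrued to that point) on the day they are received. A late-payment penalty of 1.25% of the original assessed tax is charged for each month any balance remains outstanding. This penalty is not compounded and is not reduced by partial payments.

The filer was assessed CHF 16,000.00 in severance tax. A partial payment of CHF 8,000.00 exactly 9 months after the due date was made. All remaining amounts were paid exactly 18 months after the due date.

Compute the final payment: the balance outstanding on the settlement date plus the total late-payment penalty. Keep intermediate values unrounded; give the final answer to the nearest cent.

CHF 13,728.31

Balance at month 9: CHF 16,000.0000 × (1 + 0.009)^9 = CHF 17,343.6491…
After CHF 8,000.00 payment: CHF 17,343.6491… − CHF 8,000.00 = CHF 9,343.6491…
Balance at month 18: CHF 9,343.6491… × (1 + 0.009)^9 = CHF 10,128.3107…
Penalty: 18 × 1.25% × CHF 16,000.00 = CHF 3,600.00
Final settlement = outstanding balance + penalty = CHF 10,128.3107… + CHF 3,600.00 = CHF 13,728.31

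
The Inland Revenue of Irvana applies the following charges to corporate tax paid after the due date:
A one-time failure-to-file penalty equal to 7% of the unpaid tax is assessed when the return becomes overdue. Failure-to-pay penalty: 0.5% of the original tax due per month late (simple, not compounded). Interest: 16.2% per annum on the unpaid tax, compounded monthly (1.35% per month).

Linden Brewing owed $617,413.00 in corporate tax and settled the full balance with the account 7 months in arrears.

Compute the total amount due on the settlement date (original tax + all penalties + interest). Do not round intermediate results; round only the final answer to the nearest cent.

$743,003.78

Failure-to-file penalty: 7% × $617,413.00 = $43,218.91
Failure-to-pay penalty: 7 × 0.5% × $617,413.00 = $21,609.46…
Interest: $617,413.00 × ((1 + 0.0135)^7 − 1) = $617,413.00 × 0.0984145… = $60,762.4134…
Total = $617,413.00 + $64,828.3650 + $60,762.4134… = $743,003.78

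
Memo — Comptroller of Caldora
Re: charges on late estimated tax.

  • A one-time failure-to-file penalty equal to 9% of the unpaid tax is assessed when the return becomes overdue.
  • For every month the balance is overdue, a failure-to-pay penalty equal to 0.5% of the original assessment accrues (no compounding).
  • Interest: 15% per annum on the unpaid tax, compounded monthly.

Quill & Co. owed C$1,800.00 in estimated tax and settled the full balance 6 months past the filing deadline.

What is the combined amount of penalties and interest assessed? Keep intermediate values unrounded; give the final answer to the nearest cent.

Failure-to-file penalty: 9% × C$1,800.00 = C$162.00
Failure-to-pay penalty: 6 × 0.5% × C$1,800.00 = C$54.00
Interest (15%/yr ÷ 12 = 1.25%/month): C$1,800.00 × ((1 + 0.0125)^6 − 1) = C$139.2897…
Penalties + interest = C$216.0000 + C$139.2897… = C$355.29

C$355.29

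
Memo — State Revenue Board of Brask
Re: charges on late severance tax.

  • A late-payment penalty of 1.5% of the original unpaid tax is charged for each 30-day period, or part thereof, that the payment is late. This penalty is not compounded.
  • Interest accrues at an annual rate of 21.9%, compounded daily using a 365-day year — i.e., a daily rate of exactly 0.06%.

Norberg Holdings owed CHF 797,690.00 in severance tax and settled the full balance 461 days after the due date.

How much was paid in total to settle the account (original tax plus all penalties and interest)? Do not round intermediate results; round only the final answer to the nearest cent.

Penalty periods: ⌈461/30⌉ = 16; penalty = 16 × 1.5% × CHF 797,690.00 = CHF 191,445.60
Interest: CHF 797,690.00 × ((1 + 0.0006)^461 − 1) = CHF 797,690.00 × 0.31852944… = CHF 254,087.7471…
Total = CHF 797,690.00 + CHF 191,445.6000 + CHF 254,087.7471… = CHF 1,243,223.35

CHF 1,243,223.35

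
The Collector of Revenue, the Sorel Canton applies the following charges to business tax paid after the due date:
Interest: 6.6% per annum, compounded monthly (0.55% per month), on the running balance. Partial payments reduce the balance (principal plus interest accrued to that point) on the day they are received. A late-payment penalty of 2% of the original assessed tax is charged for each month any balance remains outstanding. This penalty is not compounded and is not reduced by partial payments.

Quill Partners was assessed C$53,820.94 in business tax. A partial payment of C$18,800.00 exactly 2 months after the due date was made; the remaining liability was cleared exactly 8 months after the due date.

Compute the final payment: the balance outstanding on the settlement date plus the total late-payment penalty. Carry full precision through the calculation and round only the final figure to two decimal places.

C$45,417.51

Balance at month 2: C$53,820.9400 × (1 + 0.0055)^2 = C$54,414.5984…
After C$18,800.00 payment: C$54,414.5984… − C$18,800.00 = C$35,614.5984…
Balance at month 8: C$35,614.5984… × (1 + 0.0055)^6 = C$36,806.1593…
Penalty: 8 × 2% × C$53,820.94 = C$8,611.35…
Final settlement = outstanding balance + penalty = C$36,806.1593… + C$8,611.35… = C$45,417.51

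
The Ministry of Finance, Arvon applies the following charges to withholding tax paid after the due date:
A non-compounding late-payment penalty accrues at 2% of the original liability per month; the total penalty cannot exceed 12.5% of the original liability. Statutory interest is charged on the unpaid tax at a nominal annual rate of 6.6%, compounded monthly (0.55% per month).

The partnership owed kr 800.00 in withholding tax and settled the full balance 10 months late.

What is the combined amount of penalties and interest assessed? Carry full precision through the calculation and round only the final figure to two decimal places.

Penalty (uncapped): 10 × 2% × kr 800.00 = kr 160.00; cap = 12.5% × kr 800.00 = kr 100.00 → penalty = kr 100.00
Interest: kr 800.00 × ((1 + 0.0055)^10 − 1) = kr 800.00 × 0.0563814… = kr 45.1051…
Penalties + interest = kr 100.0000 + kr 45.1051… = kr 145.11

kr 145.11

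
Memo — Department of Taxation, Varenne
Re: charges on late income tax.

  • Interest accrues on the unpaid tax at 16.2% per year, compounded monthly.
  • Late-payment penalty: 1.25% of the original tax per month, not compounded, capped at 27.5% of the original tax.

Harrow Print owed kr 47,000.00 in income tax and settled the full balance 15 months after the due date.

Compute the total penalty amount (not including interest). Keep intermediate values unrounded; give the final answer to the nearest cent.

Penalty: 15 × 1.25% × kr 47,000.00 = kr 8,812.50 (below the 27.5% cap of kr 12,925.00)

kr 8,812.50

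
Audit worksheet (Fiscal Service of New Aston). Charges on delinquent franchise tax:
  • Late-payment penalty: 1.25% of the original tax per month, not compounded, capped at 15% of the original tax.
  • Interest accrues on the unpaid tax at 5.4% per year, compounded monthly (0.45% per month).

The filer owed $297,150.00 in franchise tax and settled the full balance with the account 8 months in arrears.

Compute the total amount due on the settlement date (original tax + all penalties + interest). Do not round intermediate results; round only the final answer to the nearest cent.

$337,732.41

Penalty: 8 × 1.25% × $297,150.00 = $29,715.00 (below the 15% cap of $44,572.50)
Interest: $297,150.00 × ((1 + 0.0045)^8 − 1) = $297,150.00 × 0.0365721… = $10,867.4090…
Total = $297,150.00 + $29,715.0000 + $10,867.4090… = $337,732.41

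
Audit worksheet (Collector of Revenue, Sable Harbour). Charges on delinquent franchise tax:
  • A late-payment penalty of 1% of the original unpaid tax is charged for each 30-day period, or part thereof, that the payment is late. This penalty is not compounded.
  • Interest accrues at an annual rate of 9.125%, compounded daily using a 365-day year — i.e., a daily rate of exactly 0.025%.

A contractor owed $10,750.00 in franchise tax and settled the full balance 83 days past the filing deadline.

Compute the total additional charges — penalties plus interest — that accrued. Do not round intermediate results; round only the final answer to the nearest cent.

$547.86

Penalty periods: ⌈83/30⌉ = 3; penalty = 3 × 1% × $10,750.00 = $322.50
Interest: $10,750.00 × ((1 + 0.00025)^83 − 1) = $10,750.00 × 0.02096413… = $225.3644…
Penalties + interest = $322.5000 + $225.3644… = $547.86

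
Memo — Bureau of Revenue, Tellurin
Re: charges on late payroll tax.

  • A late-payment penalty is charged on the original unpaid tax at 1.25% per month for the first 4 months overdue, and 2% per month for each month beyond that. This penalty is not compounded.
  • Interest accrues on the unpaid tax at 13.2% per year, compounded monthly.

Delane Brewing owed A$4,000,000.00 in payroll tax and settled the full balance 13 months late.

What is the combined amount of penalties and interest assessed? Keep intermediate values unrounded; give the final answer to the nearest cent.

Penalty, months 1–4: 4 × 1.25% × A$4,000,000.00 = A$200,000.00
Penalty, months 5–13: 9 × 2% × A$4,000,000.00 = A$720,000.00
Interest (13.2%/yr ÷ 12 = 1.1%/month): A$4,000,000.00 × ((1 + 0.011)^13 − 1) = A$611,317.3786…
Penalties + interest = A$920,000.0000 + A$611,317.3786… = A$1,531,317.38

A$1,531,317.38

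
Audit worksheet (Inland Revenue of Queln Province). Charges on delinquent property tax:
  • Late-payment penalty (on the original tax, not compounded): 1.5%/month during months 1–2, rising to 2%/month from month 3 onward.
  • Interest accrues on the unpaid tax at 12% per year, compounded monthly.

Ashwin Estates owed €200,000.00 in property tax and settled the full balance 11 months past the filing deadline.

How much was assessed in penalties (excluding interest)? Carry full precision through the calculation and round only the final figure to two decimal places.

€42,000.00

Penalty, months 1–2: 2 × 1.5% × €200,000.00 = €6,000.00
Penalty, months 3–11: 9 × 2% × €200,000.00 = €36,000.00
Total penalty = €6,000.00 + €36,000.00 = €42,000.00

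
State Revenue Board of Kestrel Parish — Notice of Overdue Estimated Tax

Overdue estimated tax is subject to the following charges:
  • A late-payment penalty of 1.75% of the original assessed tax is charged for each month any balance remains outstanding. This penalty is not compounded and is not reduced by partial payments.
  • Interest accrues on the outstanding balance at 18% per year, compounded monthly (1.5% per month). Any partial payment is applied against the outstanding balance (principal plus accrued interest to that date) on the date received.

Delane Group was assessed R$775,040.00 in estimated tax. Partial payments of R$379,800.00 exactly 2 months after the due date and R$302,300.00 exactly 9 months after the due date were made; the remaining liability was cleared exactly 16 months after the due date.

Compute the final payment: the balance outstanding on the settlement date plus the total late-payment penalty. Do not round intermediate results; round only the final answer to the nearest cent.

Balance at month 2: R$775,040.0000 × (1 + 0.015)^2 = R$798,465.5840
After R$379,800.00 payment: R$798,465.5840 − R$379,800.00 = R$418,665.5840
Balance at month 9: R$418,665.5840 × (1 + 0.015)^7 = R$464,653.8686…
After R$302,300.00 payment: R$464,653.8686… − R$302,300.00 = R$162,353.8686…
Balance at month 16: R$162,353.8686… × (1 + 0.015)^7 = R$180,187.6152…
Penalty: 16 × 1.75% × R$775,040.00 = R$217,011.20
Final settlement = outstanding balance + penalty = R$180,187.6152… + R$217,011.20 = R$397,198.82

R$397,198.82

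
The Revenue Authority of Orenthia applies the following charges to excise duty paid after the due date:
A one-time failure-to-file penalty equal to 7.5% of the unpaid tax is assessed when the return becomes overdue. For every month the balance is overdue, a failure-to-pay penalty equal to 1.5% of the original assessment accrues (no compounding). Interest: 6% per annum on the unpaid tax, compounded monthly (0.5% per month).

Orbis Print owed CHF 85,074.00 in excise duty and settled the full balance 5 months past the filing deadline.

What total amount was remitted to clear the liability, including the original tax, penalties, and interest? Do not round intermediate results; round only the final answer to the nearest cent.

CHF 99,983.33

Failure-to-file penalty: 7.5% × CHF 85,074.00 = CHF 6,380.55
Failure-to-pay penalty = 1.5% × CHF 85,074.00 × 5 mo = CHF 6,380.55
Interest: CHF 85,074.00 × ((1 + 0.005)^5 − 1) = CHF 85,074.00 × 0.0252513… = CHF 2,148.2251…
Total = CHF 85,074.00 + CHF 12,761.1000 + CHF 2,148.2251… = CHF 99,983.33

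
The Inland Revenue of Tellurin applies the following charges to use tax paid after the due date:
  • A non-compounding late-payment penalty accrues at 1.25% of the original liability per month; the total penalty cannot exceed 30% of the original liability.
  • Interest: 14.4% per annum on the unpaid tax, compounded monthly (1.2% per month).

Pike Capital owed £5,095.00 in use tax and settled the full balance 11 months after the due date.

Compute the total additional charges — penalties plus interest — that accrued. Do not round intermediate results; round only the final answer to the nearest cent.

Penalty: 11 × 1.25% × £5,095.00 = £700.56… (below the 30% cap of £1,528.50)
Interest: £5,095.00 × ((1 + 0.012)^11 − 1) = £5,095.00 × 0.1402121… = £714.3805…
Penalties + interest = £700.5625 + £714.3805… = £1,414.94

£1,414.94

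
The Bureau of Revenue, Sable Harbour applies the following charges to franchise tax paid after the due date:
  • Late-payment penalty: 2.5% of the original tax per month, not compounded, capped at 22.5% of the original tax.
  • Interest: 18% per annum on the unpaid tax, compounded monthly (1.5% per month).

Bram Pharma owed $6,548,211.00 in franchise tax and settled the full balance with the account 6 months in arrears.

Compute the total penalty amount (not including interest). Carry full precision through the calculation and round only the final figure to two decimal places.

Penalty: 6 × 2.5% × $6,548,211.00 = $982,231.65 (below the 22.5% cap of $1,473,347.48…)

$982,231.65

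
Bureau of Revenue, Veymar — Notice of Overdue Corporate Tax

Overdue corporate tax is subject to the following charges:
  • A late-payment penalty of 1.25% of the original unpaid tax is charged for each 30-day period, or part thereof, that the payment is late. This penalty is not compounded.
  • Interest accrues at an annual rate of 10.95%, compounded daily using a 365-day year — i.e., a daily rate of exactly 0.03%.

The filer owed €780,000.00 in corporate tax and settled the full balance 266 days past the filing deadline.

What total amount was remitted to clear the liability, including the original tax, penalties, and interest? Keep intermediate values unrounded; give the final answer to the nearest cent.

Penalty periods: ⌈266/30⌉ = 9; penalty = 9 × 1.25% × €780,000.00 = €87,750.00
Interest: €780,000.00 × ((1 + 0.0003)^266 − 1) = €780,000.00 × 0.08305747… = €64,784.8268…
Total = €780,000.00 + €87,750.0000 + €64,784.8268… = €932,534.83

€932,534.83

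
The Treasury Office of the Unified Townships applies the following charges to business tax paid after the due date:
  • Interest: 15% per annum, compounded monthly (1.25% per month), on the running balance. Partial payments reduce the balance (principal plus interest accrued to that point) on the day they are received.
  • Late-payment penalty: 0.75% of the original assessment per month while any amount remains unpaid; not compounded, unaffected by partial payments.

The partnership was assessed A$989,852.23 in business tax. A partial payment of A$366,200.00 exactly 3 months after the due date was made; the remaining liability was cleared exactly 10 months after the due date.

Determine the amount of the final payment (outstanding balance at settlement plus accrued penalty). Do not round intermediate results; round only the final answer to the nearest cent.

A$795,550.28

Balance at month 3: A$989,852.2300 × (1 + 0.0125)^3 = A$1,027,437.6152…
After A$366,200.00 payment: A$1,027,437.6152… − A$366,200.00 = A$661,237.6152…
Balance at month 10: A$661,237.6152… × (1 + 0.0125)^7 = A$721,311.3635…
Penalty: 10 × 0.75% × A$989,852.23 = A$74,238.92…
Final settlement = outstanding balance + penalty = A$721,311.3635… + A$74,238.92… = A$795,550.28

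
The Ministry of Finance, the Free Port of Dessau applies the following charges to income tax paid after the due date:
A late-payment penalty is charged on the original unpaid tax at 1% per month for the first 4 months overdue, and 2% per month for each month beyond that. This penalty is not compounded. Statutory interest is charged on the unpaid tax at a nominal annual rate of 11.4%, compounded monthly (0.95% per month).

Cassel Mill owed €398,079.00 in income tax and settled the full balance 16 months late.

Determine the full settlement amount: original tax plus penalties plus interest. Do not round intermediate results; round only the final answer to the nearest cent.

€574,557.49

Penalty, months 1–4: 4 × 1% × €398,079.00 = €15,923.16
Penalty, months 5–16: 12 × 2% × €398,079.00 = €95,538.96
Interest: €398,079.00 × ((1 + 0.0095)^16 − 1) = €398,079.00 × 0.1633253… = €65,016.3713…
Total = €398,079.00 + €111,462.1200 + €65,016.3713… = €574,557.49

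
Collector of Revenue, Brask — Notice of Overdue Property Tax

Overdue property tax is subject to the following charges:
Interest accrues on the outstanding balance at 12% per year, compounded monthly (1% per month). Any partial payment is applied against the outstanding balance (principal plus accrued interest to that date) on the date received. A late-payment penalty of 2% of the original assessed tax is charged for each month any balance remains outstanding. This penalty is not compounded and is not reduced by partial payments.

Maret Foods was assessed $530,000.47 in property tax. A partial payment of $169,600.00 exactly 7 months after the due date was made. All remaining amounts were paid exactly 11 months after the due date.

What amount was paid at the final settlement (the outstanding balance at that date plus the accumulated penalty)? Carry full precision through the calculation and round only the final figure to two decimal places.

$531,418.41

Balance at month 7: $530,000.4700 × (1 + 0.01)^7 = $568,232.2405…
After $169,600.00 payment: $568,232.2405… − $169,600.00 = $398,632.2405…
Balance at month 11: $398,632.2405… × (1 + 0.01)^4 = $414,818.3080…
Penalty: 11 × 2% × $530,000.47 = $116,600.10…
Final settlement = outstanding balance + penalty = $414,818.3080… + $116,600.10… = $531,418.41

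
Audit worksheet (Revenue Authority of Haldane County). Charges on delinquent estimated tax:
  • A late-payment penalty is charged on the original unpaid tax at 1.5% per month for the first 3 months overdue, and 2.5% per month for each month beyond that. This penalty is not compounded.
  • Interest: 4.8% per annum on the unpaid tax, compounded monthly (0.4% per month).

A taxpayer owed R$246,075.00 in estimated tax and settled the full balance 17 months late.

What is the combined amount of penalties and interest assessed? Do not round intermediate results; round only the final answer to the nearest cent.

R$114,479.04

Penalty, months 1–3: 3 × 1.5% × R$246,075.00 = R$11,073.38…
Penalty, months 4–17: 14 × 2.5% × R$246,075.00 = R$86,126.25
Interest: R$246,075.00 × ((1 + 0.004)^17 − 1) = R$246,075.00 × 0.0702201… = R$17,279.4199…
Penalties + interest = R$97,199.6250 + R$17,279.4199… = R$114,479.04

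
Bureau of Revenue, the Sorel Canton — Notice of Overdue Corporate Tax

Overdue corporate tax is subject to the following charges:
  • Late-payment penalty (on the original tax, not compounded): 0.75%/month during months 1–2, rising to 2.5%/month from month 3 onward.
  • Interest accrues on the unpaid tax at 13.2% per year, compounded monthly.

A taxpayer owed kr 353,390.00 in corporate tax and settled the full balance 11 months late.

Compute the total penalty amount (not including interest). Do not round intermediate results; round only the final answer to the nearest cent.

kr 84,813.60

Penalty, months 1–2: 2 × 0.75% × kr 353,390.00 = kr 5,300.85
Penalty, months 3–11: 9 × 2.5% × kr 353,390.00 = kr 79,512.75
Total penalty = kr 5,300.85 + kr 79,512.75 = kr 84,813.60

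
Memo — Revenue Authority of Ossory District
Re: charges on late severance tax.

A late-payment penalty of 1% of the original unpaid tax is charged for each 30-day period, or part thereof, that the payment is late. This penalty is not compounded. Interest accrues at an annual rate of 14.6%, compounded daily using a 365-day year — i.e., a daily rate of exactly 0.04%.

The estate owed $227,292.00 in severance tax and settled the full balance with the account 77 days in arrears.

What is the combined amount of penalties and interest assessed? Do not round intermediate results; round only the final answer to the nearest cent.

Penalty periods: ⌈77/30⌉ = 3; penalty = 3 × 1% × $227,292.00 = $6,818.76
Interest: $227,292.00 × ((1 + 0.0004)^77 − 1) = $227,292.00 × 0.03127288… = $7,108.0746…
Penalties + interest = $6,818.7600 + $7,108.0746… = $13,926.83

$13,926.83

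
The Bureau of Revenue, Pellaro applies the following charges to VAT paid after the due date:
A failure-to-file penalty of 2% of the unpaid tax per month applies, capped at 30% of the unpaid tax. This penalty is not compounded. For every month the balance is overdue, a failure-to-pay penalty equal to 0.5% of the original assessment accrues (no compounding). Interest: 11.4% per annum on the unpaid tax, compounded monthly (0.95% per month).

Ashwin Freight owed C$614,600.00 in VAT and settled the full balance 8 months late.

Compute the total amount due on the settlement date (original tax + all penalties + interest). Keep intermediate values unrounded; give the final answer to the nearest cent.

Failure-to-file: 8 × 2% × C$614,600.00 = C$98,336.00 (under the 30% cap)
Failure-to-pay penalty: 8 × 0.5% × C$614,600.00 = C$24,584.00
Interest: C$614,600.00 × ((1 + 0.0095)^8 − 1) = C$614,600.00 × 0.0785756… = C$48,292.5561…
Total = C$614,600.00 + C$122,920.0000 + C$48,292.5561… = C$785,812.56

C$785,812.56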